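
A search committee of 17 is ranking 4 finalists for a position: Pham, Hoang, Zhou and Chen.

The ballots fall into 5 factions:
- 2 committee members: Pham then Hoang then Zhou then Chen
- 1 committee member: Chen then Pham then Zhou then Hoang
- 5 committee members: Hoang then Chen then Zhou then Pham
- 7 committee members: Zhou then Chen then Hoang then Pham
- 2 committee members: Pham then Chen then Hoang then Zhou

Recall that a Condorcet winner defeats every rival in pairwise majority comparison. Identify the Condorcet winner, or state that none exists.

Pairwise majorities:
Pham vs Hoang: Hoang wins 12–5.
Pham vs Zhou: Zhou wins 12–5.
Pham vs Chen: Chen wins 13–4.
Hoang vs Zhou: Hoang wins 9–8.
Hoang vs Chen: Chen wins 10–7.
Zhou vs Chen: Zhou wins 9–8.
Every candidate loses at least once (Pham loses to Hoang; Hoang loses to Chen; Zhou loses to Hoang; Chen loses to Zhou). The majority relation contains the cycle Hoang beats Zhou beats Chen beats Hoang, so there is no Condorcet winner.

none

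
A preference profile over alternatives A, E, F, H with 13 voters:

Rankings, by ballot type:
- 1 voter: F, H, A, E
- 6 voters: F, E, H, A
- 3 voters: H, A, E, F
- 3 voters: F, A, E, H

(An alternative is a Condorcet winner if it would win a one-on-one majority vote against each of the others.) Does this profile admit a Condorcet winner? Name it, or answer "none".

F

Check each pair by majority over 13 ballots:
A vs E: A wins 7–6.
A vs F: F, 10–3.
A vs H: 3 to 10, H.
E–F: F 10–3.
E vs H: E, 9–4.
F vs H: F preferred on 1+6+3 = 10 ballots; F wins 10–3.
F wins every pairwise contest, so F is the Condorcet winner.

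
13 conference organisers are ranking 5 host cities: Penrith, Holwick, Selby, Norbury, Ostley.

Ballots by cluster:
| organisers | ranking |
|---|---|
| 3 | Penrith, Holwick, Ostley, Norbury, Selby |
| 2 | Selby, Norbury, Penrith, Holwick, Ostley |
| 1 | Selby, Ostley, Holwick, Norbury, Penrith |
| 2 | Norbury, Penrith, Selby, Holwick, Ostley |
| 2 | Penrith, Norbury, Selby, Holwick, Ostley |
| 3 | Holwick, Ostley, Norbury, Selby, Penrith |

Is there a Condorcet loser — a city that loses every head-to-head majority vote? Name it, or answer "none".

none

Pairwise majorities:
Penrith vs Holwick: Penrith, 9–4.
Penrith vs Selby: 7 to 6, Penrith.
Penrith vs Norbury: 3+2 = 5 for Penrith, 8 for Norbury — Norbury by 8–5.
Penrith vs Ostley: 9 to 4, Penrith.
Holwick vs Selby: 6 to 7, Selby.
Holwick vs Norbury: Holwick wins 7–6.
Holwick vs Ostley: Holwick is ranked higher on 3+2+2+2+3 = 12 ballots, Ostley on 1. Holwick wins 12–1.
Selby vs Norbury: Selby is ranked higher on 2+1 = 3 ballots, Norbury on 10. Norbury wins 10–3.
Selby–Ostley: Selby 7–6.
Norbury–Ostley: Ostley 7–6.
Each city has at least one pairwise win (Penrith beats Holwick; Holwick beats Norbury; Selby beats Holwick; Norbury beats Penrith; Ostley beats Norbury) — no Condorcet loser.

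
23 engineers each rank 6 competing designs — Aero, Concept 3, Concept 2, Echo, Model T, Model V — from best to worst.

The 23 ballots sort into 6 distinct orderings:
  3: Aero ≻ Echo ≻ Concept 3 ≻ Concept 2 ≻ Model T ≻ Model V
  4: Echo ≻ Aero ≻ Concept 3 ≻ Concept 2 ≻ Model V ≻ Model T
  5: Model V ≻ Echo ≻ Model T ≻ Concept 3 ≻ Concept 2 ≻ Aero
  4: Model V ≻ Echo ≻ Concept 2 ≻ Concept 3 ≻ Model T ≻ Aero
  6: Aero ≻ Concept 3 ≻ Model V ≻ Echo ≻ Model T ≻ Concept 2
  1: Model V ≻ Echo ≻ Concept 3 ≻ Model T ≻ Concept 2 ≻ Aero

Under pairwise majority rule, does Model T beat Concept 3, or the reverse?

Concept 3

Ballots ranking Model T above Concept 3: 5.
Ballots ranking Concept 3 above Model T: 23 − 5 = 18.
Concept 3 wins the head-to-head 18–5.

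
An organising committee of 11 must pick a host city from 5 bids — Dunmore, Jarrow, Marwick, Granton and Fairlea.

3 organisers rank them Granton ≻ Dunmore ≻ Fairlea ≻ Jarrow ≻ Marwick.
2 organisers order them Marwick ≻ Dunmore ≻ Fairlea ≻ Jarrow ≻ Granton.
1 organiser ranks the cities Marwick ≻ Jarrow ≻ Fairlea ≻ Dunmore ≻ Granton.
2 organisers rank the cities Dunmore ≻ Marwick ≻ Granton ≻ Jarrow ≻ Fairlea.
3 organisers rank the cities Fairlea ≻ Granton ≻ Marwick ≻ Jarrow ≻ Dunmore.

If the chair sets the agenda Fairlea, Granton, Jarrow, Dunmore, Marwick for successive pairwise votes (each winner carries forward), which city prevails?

Round 1: Fairlea vs Granton — 6–5, Fairlea advances.
Round 2: Fairlea vs Jarrow — 8–3, Fairlea advances.
Round 3: Fairlea vs Dunmore — 4–7, Dunmore advances.
Round 4: Dunmore vs Marwick — 5–6, Marwick advances.
Marwick survives the agenda.

Marwick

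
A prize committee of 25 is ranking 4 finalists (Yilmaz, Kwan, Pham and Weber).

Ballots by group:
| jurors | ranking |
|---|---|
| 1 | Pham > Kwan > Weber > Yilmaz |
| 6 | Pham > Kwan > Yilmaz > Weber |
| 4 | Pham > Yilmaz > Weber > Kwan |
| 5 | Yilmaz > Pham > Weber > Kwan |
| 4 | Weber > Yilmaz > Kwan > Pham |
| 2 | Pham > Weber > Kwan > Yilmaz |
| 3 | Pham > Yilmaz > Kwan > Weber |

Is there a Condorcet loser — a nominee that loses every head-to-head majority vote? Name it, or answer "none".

Pairwise majorities:
Yilmaz vs Kwan: 4+5+4+3 = 16 for Yilmaz, 9 for Kwan — Yilmaz by 16–9.
Yilmaz vs Pham: Yilmaz preferred on 5+4 = 9 ballots; Pham wins 16–9.
Yilmaz–Weber: Yilmaz 18–7.
Kwan vs Pham: Kwan is ranked higher on 4 ballots, Pham on 21. Pham wins 21–4.
Kwan vs Weber: Kwan is ranked higher on 1+6+3 = 10 ballots, Weber on 15. Weber wins 15–10.
Pham–Weber: Pham 21–4.
Kwan loses to every other nominee — it is the Condorcet loser.

Kwan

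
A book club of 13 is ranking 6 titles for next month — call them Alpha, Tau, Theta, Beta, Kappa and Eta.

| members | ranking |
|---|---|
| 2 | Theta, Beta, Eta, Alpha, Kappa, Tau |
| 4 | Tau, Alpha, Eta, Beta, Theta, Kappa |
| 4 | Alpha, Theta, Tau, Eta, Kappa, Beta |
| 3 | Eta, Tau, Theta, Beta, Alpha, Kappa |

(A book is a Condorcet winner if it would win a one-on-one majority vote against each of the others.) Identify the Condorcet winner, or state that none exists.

Tau

Check each pair by majority over 13 ballots:
Alpha vs Tau: Alpha is ranked higher on 2+4 = 6 ballots, Tau on 7. Tau wins 7–6.
Alpha vs Theta: 8 to 5, Alpha.
Alpha vs Beta: Alpha is ranked higher on 4+4 = 8 ballots, Beta on 5. Alpha wins 8–5.
Alpha vs Kappa: 2+4+4+3 = 13 for Alpha, 0 for Kappa — Alpha by 13–0.
Alpha vs Eta: Alpha preferred on 4+4 = 8 ballots; Alpha wins 8–5.
Tau vs Theta: 4+3 = 7 for Tau, 6 for Theta — Tau by 7–6.
Tau vs Beta: 11 to 2, Tau.
Tau vs Kappa: Tau preferred on 4+4+3 = 11 ballots; Tau wins 11–2.
Tau vs Eta: Tau is ranked higher on 4+4 = 8 ballots, Eta on 5. Tau wins 8–5.
Theta vs Beta: Theta is ranked higher on 2+4+3 = 9 ballots, Beta on 4. Theta wins 9–4.
Theta vs Kappa: Theta is ranked higher on 2+4+4+3 = 13 ballots, Kappa on 0. Theta wins 13–0.
Theta vs Eta: Theta is ranked higher on 2+4 = 6 ballots, Eta on 7. Eta wins 7–6.
Beta vs Kappa: Beta preferred on 2+4+3 = 9 ballots; Beta wins 9–4.
Beta vs Eta: 2 for Beta, 11 for Eta — Eta by 11–2.
Kappa vs Eta: Kappa is ranked higher on 0 ballots, Eta on 13. Eta wins 13–0.
Tau defeats every rival head-to-head and is the Condorcet winner.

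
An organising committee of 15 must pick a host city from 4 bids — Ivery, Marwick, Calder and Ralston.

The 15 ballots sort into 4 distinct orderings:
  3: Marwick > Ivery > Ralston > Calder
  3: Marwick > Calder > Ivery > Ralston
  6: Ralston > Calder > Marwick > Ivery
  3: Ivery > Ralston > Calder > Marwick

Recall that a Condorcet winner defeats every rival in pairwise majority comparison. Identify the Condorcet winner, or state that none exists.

none

Check each pair by majority over 15 ballots:
Ivery vs Marwick: 3 to 12, Marwick.
Ivery–Calder: Calder 9–6.
Ivery vs Ralston: Ivery, 9–6.
Marwick vs Calder: Marwick preferred on 3+3 = 6 ballots; Calder wins 9–6.
Marwick vs Ralston: Ralston, 9–6.
Calder vs Ralston: Calder is ranked higher on 3 ballots, Ralston on 12. Ralston wins 12–3.
Every city loses at least once (Ivery loses to Marwick; Marwick loses to Calder; Calder loses to Ralston; Ralston loses to Ivery). The majority relation contains the cycle Ivery > Ralston > Marwick > Ivery, so there is no Condorcet winner.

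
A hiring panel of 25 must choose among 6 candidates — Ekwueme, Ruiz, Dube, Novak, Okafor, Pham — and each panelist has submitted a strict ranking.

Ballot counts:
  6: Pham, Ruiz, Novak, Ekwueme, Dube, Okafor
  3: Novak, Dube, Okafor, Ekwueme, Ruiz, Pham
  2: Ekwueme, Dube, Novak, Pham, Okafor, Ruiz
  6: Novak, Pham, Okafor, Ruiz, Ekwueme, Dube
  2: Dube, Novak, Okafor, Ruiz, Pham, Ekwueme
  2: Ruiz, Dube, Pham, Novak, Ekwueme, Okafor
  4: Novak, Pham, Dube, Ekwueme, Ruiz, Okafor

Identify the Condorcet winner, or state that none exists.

Novak

Pairwise majorities:
Ekwueme vs Ruiz: Ekwueme preferred on 3+2+4 = 9 ballots; Ruiz wins 16–9.
Ekwueme vs Dube: 14 to 11, Ekwueme.
Ekwueme vs Novak: 2 for Ekwueme, 23 for Novak — Novak by 23–2.
Ekwueme vs Okafor: 6+2+2+4 = 14 for Ekwueme, 11 for Okafor — Ekwueme by 14–11.
Ekwueme vs Pham: Ekwueme preferred on 3+2 = 5 ballots; Pham wins 20–5.
Ruiz vs Dube: 6+6+2 = 14 for Ruiz, 11 for Dube — Ruiz by 14–11.
Ruiz vs Novak: 6+2 = 8 for Ruiz, 17 for Novak — Novak by 17–8.
Ruiz vs Okafor: 12 to 13, Okafor.
Ruiz vs Pham: Ruiz preferred on 3+2+2 = 7 ballots; Pham wins 18–7.
Dube vs Novak: 6 to 19, Novak.
Dube vs Okafor: 19 to 6, Dube.
Dube vs Pham: 3+2+2+2 = 9 for Dube, 16 for Pham — Pham by 16–9.
Novak vs Okafor: 25 for Novak, 0 for Okafor — Novak by 25–0.
Novak vs Pham: 17 to 8, Novak.
Okafor vs Pham: 5 to 20, Pham.
Novak beats each of Ekwueme, Ruiz, Dube, Okafor, Pham — Novak is the Condorcet winner.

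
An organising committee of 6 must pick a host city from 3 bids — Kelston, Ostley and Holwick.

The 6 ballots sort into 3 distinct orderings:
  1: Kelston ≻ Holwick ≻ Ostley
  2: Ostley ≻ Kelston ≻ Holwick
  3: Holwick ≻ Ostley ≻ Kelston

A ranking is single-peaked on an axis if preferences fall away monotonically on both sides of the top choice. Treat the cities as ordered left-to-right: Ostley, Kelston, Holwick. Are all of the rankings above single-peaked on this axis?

Axis positions: Ostley=1, Kelston=2, Holwick=3.
Cluster 1 (peak Kelston at position 2): ranking walks positions 2-3-1, expanding outward from the peak — single-peaked.
Cluster 2 (peak Ostley at position 1): ranking walks positions 1-2-3, expanding outward from the peak — single-peaked.
Cluster 3: ranking walks positions 3-1-2; Ostley is ranked above Kelston even though Kelston lies between Ostley and the peak Holwick on the axis — preferences dip and rise again. Not single-peaked.
Cluster 3 violates single-peakedness, so the profile is not single-peaked on this axis.

no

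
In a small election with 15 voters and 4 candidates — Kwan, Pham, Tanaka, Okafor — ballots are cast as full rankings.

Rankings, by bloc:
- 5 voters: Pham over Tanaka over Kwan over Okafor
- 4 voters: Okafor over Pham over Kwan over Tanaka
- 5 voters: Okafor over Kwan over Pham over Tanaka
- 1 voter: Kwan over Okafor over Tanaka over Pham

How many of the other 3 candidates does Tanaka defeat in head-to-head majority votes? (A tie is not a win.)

Tanaka against each rival (15 voters):
Tanaka–Kwan: Kwan 10–5.
Tanaka vs Pham: Pham wins 14–1.
Tanaka vs Okafor: Okafor, 10–5.
Tanaka beats no one; loses to Kwan, Pham, Okafor — 0 pairwise wins.

0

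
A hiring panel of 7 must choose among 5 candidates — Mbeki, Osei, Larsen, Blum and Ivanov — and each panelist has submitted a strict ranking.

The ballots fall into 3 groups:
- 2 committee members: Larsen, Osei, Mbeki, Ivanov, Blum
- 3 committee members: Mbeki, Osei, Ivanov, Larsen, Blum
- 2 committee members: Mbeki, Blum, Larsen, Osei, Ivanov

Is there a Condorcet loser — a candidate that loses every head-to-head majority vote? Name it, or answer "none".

Blum

Pairwise majorities:
Mbeki vs Osei: 3+2 = 5 for Mbeki, 2 for Osei — Mbeki by 5–2.
Mbeki vs Larsen: 3+2 = 5 for Mbeki, 2 for Larsen — Mbeki by 5–2.
Mbeki vs Blum: Mbeki wins 7–0.
Mbeki vs Ivanov: Mbeki preferred on 2+3+2 = 7 ballots; Mbeki wins 7–0.
Osei–Larsen: Larsen 4–3.
Osei vs Blum: 5 to 2, Osei.
Osei–Ivanov: Osei 7–0.
Larsen vs Blum: Larsen wins 5–2.
Larsen vs Ivanov: Larsen preferred on 2+2 = 4 ballots; Larsen wins 4–3.
Blum vs Ivanov: Ivanov wins 5–2.
Blum loses to every other candidate — it is the Condorcet loser.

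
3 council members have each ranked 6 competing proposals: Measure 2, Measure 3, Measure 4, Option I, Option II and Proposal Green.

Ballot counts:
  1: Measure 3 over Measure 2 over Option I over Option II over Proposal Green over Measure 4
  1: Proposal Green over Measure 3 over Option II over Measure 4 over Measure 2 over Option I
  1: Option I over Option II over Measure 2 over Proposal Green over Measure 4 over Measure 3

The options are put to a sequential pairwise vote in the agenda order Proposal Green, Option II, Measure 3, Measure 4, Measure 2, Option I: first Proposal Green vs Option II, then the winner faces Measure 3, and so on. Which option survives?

Measure 3

Round 1: Proposal Green vs Option II — 1–2, Option II advances.
Round 2: Option II vs Measure 3 — 1–2, Measure 3 advances.
Round 3: Measure 3 vs Measure 4 — 2–1, Measure 3 advances.
Round 4: Measure 3 vs Measure 2 — 2–1, Measure 3 advances.
Round 5: Measure 3 vs Option I — 2–1, Measure 3 advances.
Measure 3 survives the agenda.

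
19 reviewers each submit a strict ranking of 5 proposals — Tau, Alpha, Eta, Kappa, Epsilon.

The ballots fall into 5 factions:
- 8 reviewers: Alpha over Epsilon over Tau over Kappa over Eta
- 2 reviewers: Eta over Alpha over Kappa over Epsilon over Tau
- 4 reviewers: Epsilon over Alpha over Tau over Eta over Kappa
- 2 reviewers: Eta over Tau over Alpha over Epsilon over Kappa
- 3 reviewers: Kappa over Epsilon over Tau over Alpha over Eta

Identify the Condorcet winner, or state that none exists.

Head-to-head results (19 reviewers):
Tau vs Alpha: Alpha wins 14–5.
Tau vs Eta: Tau, 15–4.
Tau vs Kappa: Tau wins 14–5.
Tau vs Epsilon: Epsilon wins 17–2.
Alpha vs Eta: Alpha, 15–4.
Alpha vs Kappa: Alpha, 16–3.
Alpha vs Epsilon: Alpha, 12–7.
Eta vs Kappa: Kappa wins 11–8.
Eta–Epsilon: Epsilon 15–4.
Kappa vs Epsilon: Epsilon, 14–5.
Alpha beats each of Tau, Eta, Kappa, Epsilon — Alpha is the Condorcet winner.

Alpha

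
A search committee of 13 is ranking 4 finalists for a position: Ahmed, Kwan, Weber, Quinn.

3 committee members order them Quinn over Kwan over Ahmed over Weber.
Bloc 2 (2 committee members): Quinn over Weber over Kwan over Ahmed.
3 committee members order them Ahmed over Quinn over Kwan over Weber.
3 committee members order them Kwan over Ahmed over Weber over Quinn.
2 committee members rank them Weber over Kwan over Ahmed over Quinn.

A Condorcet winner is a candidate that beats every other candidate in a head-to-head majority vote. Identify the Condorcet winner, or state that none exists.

Pairwise majorities:
Ahmed vs Kwan: 3 to 10, Kwan.
Ahmed vs Weber: Ahmed preferred on 3+3+3 = 9 ballots; Ahmed wins 9–4.
Ahmed vs Quinn: Ahmed is ranked higher on 3+3+2 = 8 ballots, Quinn on 5. Ahmed wins 8–5.
Kwan vs Weber: 9 to 4, Kwan.
Kwan vs Quinn: Kwan is ranked higher on 3+2 = 5 ballots, Quinn on 8. Quinn wins 8–5.
Weber vs Quinn: Weber preferred on 3+2 = 5 ballots; Quinn wins 8–5.
Each candidate drops at least one matchup (Ahmed loses to Kwan; Kwan loses to Quinn; Weber loses to Ahmed; Quinn loses to Ahmed); the cycle Ahmed beats Quinn beats Kwan beats Ahmed rules out a Condorcet winner.

none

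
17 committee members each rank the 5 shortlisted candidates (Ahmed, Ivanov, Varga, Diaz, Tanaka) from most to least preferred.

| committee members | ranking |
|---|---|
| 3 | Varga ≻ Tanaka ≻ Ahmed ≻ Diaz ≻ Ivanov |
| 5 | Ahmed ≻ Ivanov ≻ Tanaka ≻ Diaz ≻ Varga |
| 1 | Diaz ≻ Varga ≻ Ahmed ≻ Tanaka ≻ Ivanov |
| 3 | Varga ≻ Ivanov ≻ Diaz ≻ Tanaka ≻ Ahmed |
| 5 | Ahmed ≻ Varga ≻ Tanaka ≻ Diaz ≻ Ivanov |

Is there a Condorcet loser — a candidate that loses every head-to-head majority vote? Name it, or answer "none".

Ivanov

Pairwise majorities:
Ahmed vs Ivanov: Ahmed, 14–3.
Ahmed vs Varga: Ahmed preferred on 5+5 = 10 ballots; Ahmed wins 10–7.
Ahmed–Diaz: Ahmed 13–4.
Ahmed vs Tanaka: 5+1+5 = 11 for Ahmed, 6 for Tanaka — Ahmed by 11–6.
Ivanov vs Varga: Varga wins 12–5.
Ivanov–Diaz: Diaz 9–8.
Ivanov vs Tanaka: Ivanov preferred on 5+3 = 8 ballots; Tanaka wins 9–8.
Varga vs Diaz: Varga is ranked higher on 3+3+5 = 11 ballots, Diaz on 6. Varga wins 11–6.
Varga vs Tanaka: Varga wins 12–5.
Diaz–Tanaka: Tanaka 13–4.
Ivanov is beaten in every head-to-head and is the Condorcet loser.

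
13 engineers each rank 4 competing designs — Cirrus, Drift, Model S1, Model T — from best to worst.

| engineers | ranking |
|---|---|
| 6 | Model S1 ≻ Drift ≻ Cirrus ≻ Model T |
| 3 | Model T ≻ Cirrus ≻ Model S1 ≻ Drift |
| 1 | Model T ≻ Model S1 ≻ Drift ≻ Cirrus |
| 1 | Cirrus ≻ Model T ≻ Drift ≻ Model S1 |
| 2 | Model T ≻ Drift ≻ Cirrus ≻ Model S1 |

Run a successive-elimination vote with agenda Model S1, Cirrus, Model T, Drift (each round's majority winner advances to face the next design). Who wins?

Round 1: Model S1 vs Cirrus — 7–6, Model S1 advances.
Round 2: Model S1 vs Model T — 6–7, Model T advances.
Round 3: Model T vs Drift — 7–6, Model T advances.
Model T survives the agenda.

Model T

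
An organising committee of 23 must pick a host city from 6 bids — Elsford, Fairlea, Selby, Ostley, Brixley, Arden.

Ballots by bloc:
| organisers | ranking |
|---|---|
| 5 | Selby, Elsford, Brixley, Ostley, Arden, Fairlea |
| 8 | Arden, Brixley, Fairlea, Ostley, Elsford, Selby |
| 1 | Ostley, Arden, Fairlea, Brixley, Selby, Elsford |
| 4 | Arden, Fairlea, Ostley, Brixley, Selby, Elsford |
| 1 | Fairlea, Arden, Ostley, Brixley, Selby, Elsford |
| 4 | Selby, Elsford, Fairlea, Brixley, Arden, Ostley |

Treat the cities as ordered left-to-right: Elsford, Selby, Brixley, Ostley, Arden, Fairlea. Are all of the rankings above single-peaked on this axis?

no

Axis positions: Elsford=1, Selby=2, Brixley=3, Ostley=4, Arden=5, Fairlea=6.
Bloc 1 (peak Selby at position 2): ranking walks positions 2-1-3-4-5-6, expanding outward from the peak — single-peaked.
Bloc 2: ranking walks positions 5-3-6-4-1-2; Brixley is ranked above Ostley even though Ostley lies between Brixley and the peak Arden on the axis — preferences dip and rise again. Not single-peaked.
Bloc 3 (peak Ostley at position 4): ranking walks positions 4-5-6-3-2-1, expanding outward from the peak — single-peaked.
Bloc 4 (peak Arden at position 5): ranking walks positions 5-6-4-3-2-1, expanding outward from the peak — single-peaked.
Bloc 5 (peak Fairlea at position 6): ranking walks positions 6-5-4-3-2-1, expanding outward from the peak — single-peaked.
Bloc 6: ranking walks positions 2-1-6-3-5-4; Fairlea is ranked above Brixley even though Brixley lies between Fairlea and the peak Selby on the axis — preferences dip and rise again. Not single-peaked.
Bloc 2 violates single-peakedness, so the profile is not single-peaked on this axis.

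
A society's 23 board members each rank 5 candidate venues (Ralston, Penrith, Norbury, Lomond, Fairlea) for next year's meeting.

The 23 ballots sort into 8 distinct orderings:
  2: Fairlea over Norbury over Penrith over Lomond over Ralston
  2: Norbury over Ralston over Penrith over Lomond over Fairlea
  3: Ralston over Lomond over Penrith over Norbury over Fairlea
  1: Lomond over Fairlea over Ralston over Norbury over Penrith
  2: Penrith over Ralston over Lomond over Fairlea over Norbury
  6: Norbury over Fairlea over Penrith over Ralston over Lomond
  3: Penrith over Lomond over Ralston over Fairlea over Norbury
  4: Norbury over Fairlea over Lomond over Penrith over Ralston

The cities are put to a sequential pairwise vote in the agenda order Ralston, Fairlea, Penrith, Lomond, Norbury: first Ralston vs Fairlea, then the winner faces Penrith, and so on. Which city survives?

Norbury

Round 1: Ralston vs Fairlea — 10–13, Fairlea advances.
Round 2: Fairlea vs Penrith — 13–10, Fairlea advances.
Round 3: Fairlea vs Lomond — 12–11, Fairlea advances.
Round 4: Fairlea vs Norbury — 8–15, Norbury advances.
The agenda winner is Norbury.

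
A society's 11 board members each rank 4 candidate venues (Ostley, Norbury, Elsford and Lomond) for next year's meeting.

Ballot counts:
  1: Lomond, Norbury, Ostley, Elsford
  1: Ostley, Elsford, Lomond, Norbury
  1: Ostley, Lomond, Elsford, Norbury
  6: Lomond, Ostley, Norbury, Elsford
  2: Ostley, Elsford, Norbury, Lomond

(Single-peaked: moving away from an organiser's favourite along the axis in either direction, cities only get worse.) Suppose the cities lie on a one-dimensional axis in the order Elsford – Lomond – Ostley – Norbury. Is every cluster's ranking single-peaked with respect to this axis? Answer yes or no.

Axis positions: Elsford=1, Lomond=2, Ostley=3, Norbury=4.
Cluster 1: ranking walks positions 2-4-3-1; Norbury is ranked above Ostley even though Ostley lies between Norbury and the peak Lomond on the axis — preferences dip and rise again. Not single-peaked.
Cluster 2: ranking walks positions 3-1-2-4; Elsford is ranked above Lomond even though Lomond lies between Elsford and the peak Ostley on the axis — preferences dip and rise again. Not single-peaked.
Cluster 3 (peak Ostley at position 3): ranking walks positions 3-2-1-4, expanding outward from the peak — single-peaked.
Cluster 4 (peak Lomond at position 2): ranking walks positions 2-3-4-1, expanding outward from the peak — single-peaked.
Cluster 5: ranking walks positions 3-1-4-2; Elsford is ranked above Lomond even though Lomond lies between Elsford and the peak Ostley on the axis — preferences dip and rise again. Not single-peaked.
Cluster 1 violates single-peakedness, so the profile is not single-peaked on this axis.

no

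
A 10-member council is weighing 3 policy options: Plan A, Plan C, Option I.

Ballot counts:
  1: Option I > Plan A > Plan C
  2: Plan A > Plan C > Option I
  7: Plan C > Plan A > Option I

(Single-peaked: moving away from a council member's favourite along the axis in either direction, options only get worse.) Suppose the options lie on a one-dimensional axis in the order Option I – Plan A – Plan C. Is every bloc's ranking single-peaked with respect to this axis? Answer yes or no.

yes

Axis positions: Option I=1, Plan A=2, Plan C=3.
Bloc 1 (peak Option I at position 1): ranking walks positions 1-2-3, expanding outward from the peak — single-peaked.
Bloc 2 (peak Plan A at position 2): ranking walks positions 2-3-1, expanding outward from the peak — single-peaked.
Bloc 3 (peak Plan C at position 3): ranking walks positions 3-2-1, expanding outward from the peak — single-peaked.
Every ranking is single-peaked on this axis.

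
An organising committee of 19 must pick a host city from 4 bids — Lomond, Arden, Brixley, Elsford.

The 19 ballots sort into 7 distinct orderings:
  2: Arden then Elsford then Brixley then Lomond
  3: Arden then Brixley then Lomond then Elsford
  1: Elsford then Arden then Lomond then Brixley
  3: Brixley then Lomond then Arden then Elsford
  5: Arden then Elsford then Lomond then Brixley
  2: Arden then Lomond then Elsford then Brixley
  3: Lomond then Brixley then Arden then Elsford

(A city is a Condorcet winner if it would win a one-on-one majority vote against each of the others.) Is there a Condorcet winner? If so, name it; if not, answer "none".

Pairwise majorities:
Lomond vs Arden: Lomond is ranked higher on 3+3 = 6 ballots, Arden on 13. Arden wins 13–6.
Lomond vs Brixley: 1+5+2+3 = 11 for Lomond, 8 for Brixley — Lomond by 11–8.
Lomond vs Elsford: 11 to 8, Lomond.
Arden vs Brixley: 2+3+1+5+2 = 13 for Arden, 6 for Brixley — Arden by 13–6.
Arden vs Elsford: Arden is ranked higher on 2+3+3+5+2+3 = 18 ballots, Elsford on 1. Arden wins 18–1.
Brixley vs Elsford: Brixley is ranked higher on 3+3+3 = 9 ballots, Elsford on 10. Elsford wins 10–9.
Arden beats each of Lomond, Brixley, Elsford — Arden is the Condorcet winner.

Arden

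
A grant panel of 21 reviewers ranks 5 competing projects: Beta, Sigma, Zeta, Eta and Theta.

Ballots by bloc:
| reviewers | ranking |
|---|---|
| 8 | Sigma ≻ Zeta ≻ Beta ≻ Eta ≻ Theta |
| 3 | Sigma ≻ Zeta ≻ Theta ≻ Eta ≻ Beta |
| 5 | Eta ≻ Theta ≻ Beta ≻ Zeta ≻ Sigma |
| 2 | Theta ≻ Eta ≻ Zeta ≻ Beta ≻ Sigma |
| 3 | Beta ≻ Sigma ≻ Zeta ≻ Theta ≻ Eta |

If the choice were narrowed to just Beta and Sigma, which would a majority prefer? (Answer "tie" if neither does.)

Sigma

Ballots ranking Beta above Sigma: 5 + 2 + 3 = 10.
Ballots ranking Sigma above Beta: 21 − 10 = 11.
Sigma wins the head-to-head 11–10.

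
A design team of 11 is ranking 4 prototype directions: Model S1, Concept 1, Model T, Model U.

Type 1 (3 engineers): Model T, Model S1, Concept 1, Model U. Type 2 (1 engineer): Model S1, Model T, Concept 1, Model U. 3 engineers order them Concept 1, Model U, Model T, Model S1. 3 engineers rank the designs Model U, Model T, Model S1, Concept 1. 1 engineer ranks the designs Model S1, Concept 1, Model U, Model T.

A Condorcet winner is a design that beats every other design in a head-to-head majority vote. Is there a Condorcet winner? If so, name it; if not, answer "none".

none

Pairwise majorities:
Model S1 vs Concept 1: 8 to 3, Model S1.
Model S1 vs Model T: 1+1 = 2 for Model S1, 9 for Model T — Model T by 9–2.
Model S1 vs Model U: Model U wins 6–5.
Concept 1–Model T: Model T 7–4.
Concept 1 vs Model U: 8 to 3, Concept 1.
Model T vs Model U: Model T preferred on 3+1 = 4 ballots; Model U wins 7–4.
Each design drops at least one matchup (Model S1 loses to Model T; Concept 1 loses to Model S1; Model T loses to Model U; Model U loses to Concept 1); the cycle Model S1 > Concept 1 > Model U > Model S1 rules out a Condorcet winner.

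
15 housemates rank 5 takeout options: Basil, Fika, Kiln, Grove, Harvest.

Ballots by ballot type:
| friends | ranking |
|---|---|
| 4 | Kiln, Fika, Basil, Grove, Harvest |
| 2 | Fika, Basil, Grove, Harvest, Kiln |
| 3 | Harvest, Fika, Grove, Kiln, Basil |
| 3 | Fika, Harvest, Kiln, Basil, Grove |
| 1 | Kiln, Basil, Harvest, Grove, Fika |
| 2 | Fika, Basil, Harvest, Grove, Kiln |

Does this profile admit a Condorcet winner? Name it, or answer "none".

Head-to-head results (15 friends):
Basil vs Fika: Basil preferred on 1 ballot; Fika wins 14–1.
Basil vs Kiln: 2+2 = 4 for Basil, 11 for Kiln — Kiln by 11–4.
Basil vs Grove: Basil preferred on 4+2+3+1+2 = 12 ballots; Basil wins 12–3.
Basil vs Harvest: Basil is ranked higher on 4+2+1+2 = 9 ballots, Harvest on 6. Basil wins 9–6.
Fika vs Kiln: Fika is ranked higher on 2+3+3+2 = 10 ballots, Kiln on 5. Fika wins 10–5.
Fika vs Grove: 4+2+3+3+2 = 14 for Fika, 1 for Grove — Fika by 14–1.
Fika vs Harvest: 4+2+3+2 = 11 for Fika, 4 for Harvest — Fika by 11–4.
Kiln vs Grove: Kiln preferred on 4+3+1 = 8 ballots; Kiln wins 8–7.
Kiln vs Harvest: 4+1 = 5 for Kiln, 10 for Harvest — Harvest by 10–5.
Grove vs Harvest: Grove is ranked higher on 4+2 = 6 ballots, Harvest on 9. Harvest wins 9–6.
Only Fika has no losses; Fika is the Condorcet winner.

Fika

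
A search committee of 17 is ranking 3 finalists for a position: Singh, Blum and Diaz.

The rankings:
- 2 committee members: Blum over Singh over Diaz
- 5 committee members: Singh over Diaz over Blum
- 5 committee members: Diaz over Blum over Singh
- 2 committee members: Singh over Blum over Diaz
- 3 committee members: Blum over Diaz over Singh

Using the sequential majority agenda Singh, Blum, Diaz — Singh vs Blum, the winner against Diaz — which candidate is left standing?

Diaz

Round 1: Singh vs Blum — 7–10, Blum advances.
Round 2: Blum vs Diaz — 7–10, Diaz advances.
The agenda winner is Diaz.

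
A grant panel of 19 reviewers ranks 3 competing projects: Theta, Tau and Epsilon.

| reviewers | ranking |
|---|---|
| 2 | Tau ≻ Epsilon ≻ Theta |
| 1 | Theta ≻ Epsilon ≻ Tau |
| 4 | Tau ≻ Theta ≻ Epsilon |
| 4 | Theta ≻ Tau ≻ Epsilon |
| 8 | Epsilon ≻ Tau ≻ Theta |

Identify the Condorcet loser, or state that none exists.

Theta

Head-to-head results (19 reviewers):
Theta vs Tau: Tau wins 14–5.
Theta vs Epsilon: Theta preferred on 1+4+4 = 9 ballots; Epsilon wins 10–9.
Tau–Epsilon: Tau 10–9.
Theta is beaten in every head-to-head and is the Condorcet loser.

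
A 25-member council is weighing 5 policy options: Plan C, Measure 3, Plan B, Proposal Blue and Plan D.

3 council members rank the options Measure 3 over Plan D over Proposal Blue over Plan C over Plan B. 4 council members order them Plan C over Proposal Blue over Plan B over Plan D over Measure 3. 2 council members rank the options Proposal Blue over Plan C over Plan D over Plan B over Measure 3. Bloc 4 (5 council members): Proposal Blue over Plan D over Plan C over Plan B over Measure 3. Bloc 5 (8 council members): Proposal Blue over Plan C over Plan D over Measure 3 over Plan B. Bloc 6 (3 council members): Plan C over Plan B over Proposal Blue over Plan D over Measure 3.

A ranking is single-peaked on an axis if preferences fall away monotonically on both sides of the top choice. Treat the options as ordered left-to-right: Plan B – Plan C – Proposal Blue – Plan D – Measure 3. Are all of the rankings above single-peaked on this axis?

Axis positions: Plan B=1, Plan C=2, Proposal Blue=3, Plan D=4, Measure 3=5.
Bloc 1 (peak Measure 3 at position 5): ranking walks positions 5-4-3-2-1, expanding outward from the peak — single-peaked.
Bloc 2 (peak Plan C at position 2): ranking walks positions 2-3-1-4-5, expanding outward from the peak — single-peaked.
Bloc 3 (peak Proposal Blue at position 3): ranking walks positions 3-2-4-1-5, expanding outward from the peak — single-peaked.
Bloc 4 (peak Proposal Blue at position 3): ranking walks positions 3-4-2-1-5, expanding outward from the peak — single-peaked.
Bloc 5 (peak Proposal Blue at position 3): ranking walks positions 3-2-4-5-1, expanding outward from the peak — single-peaked.
Bloc 6 (peak Plan C at position 2): ranking walks positions 2-1-3-4-5, expanding outward from the peak — single-peaked.
Every ranking is single-peaked on this axis.

yes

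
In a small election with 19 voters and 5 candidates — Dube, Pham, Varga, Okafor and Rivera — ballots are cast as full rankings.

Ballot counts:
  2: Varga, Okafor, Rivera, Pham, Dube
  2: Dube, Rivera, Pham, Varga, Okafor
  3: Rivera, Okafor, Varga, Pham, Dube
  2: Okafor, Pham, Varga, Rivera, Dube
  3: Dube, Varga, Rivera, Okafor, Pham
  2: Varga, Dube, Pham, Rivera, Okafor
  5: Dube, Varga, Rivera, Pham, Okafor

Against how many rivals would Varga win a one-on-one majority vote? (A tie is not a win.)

Varga against each rival (19 voters):
Varga vs Dube: Dube, 10–9.
Varga vs Pham: Varga is ranked higher on 2+3+3+2+5 = 15 ballots, Pham on 4. Varga wins 15–4.
Varga vs Okafor: Varga, 14–5.
Varga vs Rivera: Varga wins 14–5.
Varga beats Pham, Okafor, Rivera; loses to Dube — 3 pairwise wins.

3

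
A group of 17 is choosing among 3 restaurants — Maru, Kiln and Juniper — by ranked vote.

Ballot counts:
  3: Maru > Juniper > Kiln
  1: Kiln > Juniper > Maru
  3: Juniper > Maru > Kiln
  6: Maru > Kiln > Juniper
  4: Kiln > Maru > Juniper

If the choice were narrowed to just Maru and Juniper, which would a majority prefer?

Ballots ranking Maru above Juniper: 3 + 6 + 4 = 13.
Ballots ranking Juniper above Maru: 17 − 13 = 4.
Maru wins the head-to-head 13–4.

Maru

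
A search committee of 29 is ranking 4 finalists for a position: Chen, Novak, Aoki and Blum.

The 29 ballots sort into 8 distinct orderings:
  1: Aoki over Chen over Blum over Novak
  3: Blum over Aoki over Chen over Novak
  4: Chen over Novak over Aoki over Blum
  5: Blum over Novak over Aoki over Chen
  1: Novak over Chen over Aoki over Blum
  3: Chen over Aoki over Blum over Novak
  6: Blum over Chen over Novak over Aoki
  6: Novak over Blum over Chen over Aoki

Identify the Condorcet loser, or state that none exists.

Aoki

Head-to-head results (29 committee members):
Chen vs Novak: 17 to 12, Chen.
Chen–Aoki: Chen 20–9.
Chen–Blum: Blum 20–9.
Novak vs Aoki: Novak wins 22–7.
Novak vs Blum: Novak is ranked higher on 4+1+6 = 11 ballots, Blum on 18. Blum wins 18–11.
Aoki vs Blum: Blum, 20–9.
Only Aoki has no wins; Aoki is the Condorcet loser.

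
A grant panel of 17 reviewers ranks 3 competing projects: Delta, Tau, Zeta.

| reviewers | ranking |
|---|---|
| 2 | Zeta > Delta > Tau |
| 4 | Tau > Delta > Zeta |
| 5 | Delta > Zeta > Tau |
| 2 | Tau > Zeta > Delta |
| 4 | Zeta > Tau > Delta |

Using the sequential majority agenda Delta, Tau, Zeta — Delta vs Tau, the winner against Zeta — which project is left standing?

Round 1: Delta vs Tau — 7–10, Tau advances.
Round 2: Tau vs Zeta — 6–11, Zeta advances.
The agenda winner is Zeta.

Zeta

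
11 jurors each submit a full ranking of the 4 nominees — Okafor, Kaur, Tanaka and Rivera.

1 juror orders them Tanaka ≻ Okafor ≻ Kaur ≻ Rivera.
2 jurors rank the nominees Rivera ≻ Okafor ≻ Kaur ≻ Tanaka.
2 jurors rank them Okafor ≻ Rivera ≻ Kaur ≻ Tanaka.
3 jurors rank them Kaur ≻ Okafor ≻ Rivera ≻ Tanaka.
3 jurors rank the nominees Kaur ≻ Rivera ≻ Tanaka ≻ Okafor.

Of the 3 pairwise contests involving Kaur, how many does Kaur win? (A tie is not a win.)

Kaur against each rival (11 jurors):
Kaur vs Okafor: Kaur wins 6–5.
Kaur vs Tanaka: Kaur, 10–1.
Kaur vs Rivera: Kaur, 7–4.
Kaur beats Okafor, Tanaka, Rivera — 3 pairwise wins.

3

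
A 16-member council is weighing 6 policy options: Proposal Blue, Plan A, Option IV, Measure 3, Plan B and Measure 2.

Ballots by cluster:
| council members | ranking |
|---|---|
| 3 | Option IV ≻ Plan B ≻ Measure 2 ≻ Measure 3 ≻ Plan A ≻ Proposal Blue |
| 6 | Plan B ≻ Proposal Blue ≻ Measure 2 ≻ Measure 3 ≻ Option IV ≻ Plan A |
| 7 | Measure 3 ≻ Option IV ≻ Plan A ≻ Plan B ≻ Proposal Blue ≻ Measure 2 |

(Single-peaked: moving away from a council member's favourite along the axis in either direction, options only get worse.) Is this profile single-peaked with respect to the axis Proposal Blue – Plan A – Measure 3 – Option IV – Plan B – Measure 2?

Axis positions: Proposal Blue=1, Plan A=2, Measure 3=3, Option IV=4, Plan B=5, Measure 2=6.
Cluster 1 (peak Option IV at position 4): ranking walks positions 4-5-6-3-2-1, expanding outward from the peak — single-peaked.
Cluster 2: ranking walks positions 5-1-6-3-4-2; Proposal Blue is ranked above Option IV even though Option IV lies between Proposal Blue and the peak Plan B on the axis — preferences dip and rise again. Not single-peaked.
Cluster 3 (peak Measure 3 at position 3): ranking walks positions 3-4-2-5-1-6, expanding outward from the peak — single-peaked.
Cluster 2 violates single-peakedness, so the profile is not single-peaked on this axis.

no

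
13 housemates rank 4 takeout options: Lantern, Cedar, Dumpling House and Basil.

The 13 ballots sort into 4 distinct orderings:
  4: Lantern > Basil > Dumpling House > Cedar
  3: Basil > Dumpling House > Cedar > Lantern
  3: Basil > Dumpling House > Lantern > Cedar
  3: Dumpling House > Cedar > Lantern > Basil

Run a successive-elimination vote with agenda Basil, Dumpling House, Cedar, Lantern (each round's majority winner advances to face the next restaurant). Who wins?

Round 1: Basil vs Dumpling House — 10–3, Basil advances.
Round 2: Basil vs Cedar — 10–3, Basil advances.
Round 3: Basil vs Lantern — 6–7, Lantern advances.
The agenda winner is Lantern.

Lantern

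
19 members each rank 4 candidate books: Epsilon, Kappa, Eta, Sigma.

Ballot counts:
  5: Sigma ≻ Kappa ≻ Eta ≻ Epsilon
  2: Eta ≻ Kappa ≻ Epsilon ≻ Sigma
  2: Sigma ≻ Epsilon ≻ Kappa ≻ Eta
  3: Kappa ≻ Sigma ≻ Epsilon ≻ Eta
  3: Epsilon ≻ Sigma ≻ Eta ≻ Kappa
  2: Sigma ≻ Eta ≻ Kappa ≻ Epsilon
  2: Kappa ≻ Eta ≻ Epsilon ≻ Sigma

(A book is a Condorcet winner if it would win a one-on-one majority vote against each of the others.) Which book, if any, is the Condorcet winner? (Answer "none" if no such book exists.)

Sigma

Check each pair by majority over 19 ballots:
Epsilon vs Kappa: 5 to 14, Kappa.
Epsilon vs Eta: Epsilon preferred on 2+3+3 = 8 ballots; Eta wins 11–8.
Epsilon vs Sigma: 7 to 12, Sigma.
Kappa vs Eta: Kappa is ranked higher on 5+2+3+2 = 12 ballots, Eta on 7. Kappa wins 12–7.
Kappa vs Sigma: 2+3+2 = 7 for Kappa, 12 for Sigma — Sigma by 12–7.
Eta vs Sigma: 4 to 15, Sigma.
Sigma defeats every rival head-to-head and is the Condorcet winner.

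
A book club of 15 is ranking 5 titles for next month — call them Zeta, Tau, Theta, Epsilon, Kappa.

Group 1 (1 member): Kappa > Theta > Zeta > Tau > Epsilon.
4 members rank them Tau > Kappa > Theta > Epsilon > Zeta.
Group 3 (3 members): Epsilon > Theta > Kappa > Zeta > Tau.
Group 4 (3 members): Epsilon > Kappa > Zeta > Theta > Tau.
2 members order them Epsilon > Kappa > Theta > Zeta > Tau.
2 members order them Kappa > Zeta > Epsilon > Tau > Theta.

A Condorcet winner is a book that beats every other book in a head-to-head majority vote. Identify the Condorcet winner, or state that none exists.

Pairwise majorities:
Zeta vs Tau: Zeta is ranked higher on 1+3+3+2+2 = 11 ballots, Tau on 4. Zeta wins 11–4.
Zeta vs Theta: 5 to 10, Theta.
Zeta vs Epsilon: Zeta preferred on 1+2 = 3 ballots; Epsilon wins 12–3.
Zeta vs Kappa: 0 for Zeta, 15 for Kappa — Kappa by 15–0.
Tau vs Theta: Tau is ranked higher on 4+2 = 6 ballots, Theta on 9. Theta wins 9–6.
Tau vs Epsilon: Tau preferred on 1+4 = 5 ballots; Epsilon wins 10–5.
Tau vs Kappa: Tau preferred on 4 ballots; Kappa wins 11–4.
Theta vs Epsilon: 5 to 10, Epsilon.
Theta vs Kappa: Theta preferred on 3 ballots; Kappa wins 12–3.
Epsilon vs Kappa: Epsilon is ranked higher on 3+3+2 = 8 ballots, Kappa on 7. Epsilon wins 8–7.
Epsilon wins every pairwise contest, so Epsilon is the Condorcet winner.

Epsilon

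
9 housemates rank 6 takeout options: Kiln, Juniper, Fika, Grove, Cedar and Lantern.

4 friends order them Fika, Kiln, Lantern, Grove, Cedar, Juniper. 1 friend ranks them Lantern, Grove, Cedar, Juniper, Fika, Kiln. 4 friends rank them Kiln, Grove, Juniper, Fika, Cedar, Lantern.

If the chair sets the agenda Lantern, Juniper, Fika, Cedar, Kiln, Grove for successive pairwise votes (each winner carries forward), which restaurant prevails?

Round 1: Lantern vs Juniper — 5–4, Lantern advances.
Round 2: Lantern vs Fika — 1–8, Fika advances.
Round 3: Fika vs Cedar — 8–1, Fika advances.
Round 4: Fika vs Kiln — 5–4, Fika advances.
Round 5: Fika vs Grove — 4–5, Grove advances.
The agenda winner is Grove.

Grove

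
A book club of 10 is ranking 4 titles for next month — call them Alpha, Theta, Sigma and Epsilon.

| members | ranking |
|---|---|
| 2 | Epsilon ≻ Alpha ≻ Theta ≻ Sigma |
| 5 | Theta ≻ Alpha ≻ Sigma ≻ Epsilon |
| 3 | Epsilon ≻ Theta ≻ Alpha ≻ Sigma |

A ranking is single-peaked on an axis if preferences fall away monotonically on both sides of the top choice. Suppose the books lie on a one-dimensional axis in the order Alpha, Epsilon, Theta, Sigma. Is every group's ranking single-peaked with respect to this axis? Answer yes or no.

Axis positions: Alpha=1, Epsilon=2, Theta=3, Sigma=4.
Group 1 (peak Epsilon at position 2): ranking walks positions 2-1-3-4, expanding outward from the peak — single-peaked.
Group 2: ranking walks positions 3-1-4-2; Alpha is ranked above Epsilon even though Epsilon lies between Alpha and the peak Theta on the axis — preferences dip and rise again. Not single-peaked.
Group 3 (peak Epsilon at position 2): ranking walks positions 2-3-1-4, expanding outward from the peak — single-peaked.
Group 2 violates single-peakedness, so the profile is not single-peaked on this axis.

no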